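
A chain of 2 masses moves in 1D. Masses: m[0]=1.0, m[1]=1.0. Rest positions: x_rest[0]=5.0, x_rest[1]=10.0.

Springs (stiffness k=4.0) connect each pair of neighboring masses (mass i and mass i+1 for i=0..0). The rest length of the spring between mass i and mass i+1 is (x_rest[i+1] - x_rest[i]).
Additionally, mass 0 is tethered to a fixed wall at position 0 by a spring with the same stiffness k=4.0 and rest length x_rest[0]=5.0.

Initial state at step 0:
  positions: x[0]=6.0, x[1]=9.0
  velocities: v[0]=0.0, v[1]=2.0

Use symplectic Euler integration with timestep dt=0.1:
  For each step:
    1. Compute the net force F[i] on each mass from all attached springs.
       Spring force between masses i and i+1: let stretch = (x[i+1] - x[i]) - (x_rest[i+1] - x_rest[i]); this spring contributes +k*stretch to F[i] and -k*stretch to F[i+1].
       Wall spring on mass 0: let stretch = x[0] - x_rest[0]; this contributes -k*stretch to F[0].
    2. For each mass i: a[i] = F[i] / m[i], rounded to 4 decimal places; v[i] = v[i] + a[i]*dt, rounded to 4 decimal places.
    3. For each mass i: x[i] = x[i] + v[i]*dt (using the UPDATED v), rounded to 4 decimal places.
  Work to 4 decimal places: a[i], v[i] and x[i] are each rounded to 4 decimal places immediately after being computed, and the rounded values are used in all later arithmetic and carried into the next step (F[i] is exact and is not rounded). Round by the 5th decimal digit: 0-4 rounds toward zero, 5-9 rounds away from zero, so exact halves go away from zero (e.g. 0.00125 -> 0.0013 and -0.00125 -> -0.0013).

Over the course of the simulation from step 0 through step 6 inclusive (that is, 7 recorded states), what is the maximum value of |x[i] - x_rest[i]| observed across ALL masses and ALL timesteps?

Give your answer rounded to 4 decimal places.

Answer: 1.1396

Derivation:
Step 0: x=[6.0000 9.0000] v=[0.0000 2.0000]
Step 1: x=[5.8800 9.2800] v=[-1.2000 2.8000]
Step 2: x=[5.6608 9.6240] v=[-2.1920 3.4400]
Step 3: x=[5.3737 10.0095] v=[-2.8710 3.8547]
Step 4: x=[5.0571 10.4095] v=[-3.1662 4.0004]
Step 5: x=[4.7523 10.7954] v=[-3.0481 3.8594]
Step 6: x=[4.4991 11.1396] v=[-2.5318 3.4422]
Max displacement = 1.1396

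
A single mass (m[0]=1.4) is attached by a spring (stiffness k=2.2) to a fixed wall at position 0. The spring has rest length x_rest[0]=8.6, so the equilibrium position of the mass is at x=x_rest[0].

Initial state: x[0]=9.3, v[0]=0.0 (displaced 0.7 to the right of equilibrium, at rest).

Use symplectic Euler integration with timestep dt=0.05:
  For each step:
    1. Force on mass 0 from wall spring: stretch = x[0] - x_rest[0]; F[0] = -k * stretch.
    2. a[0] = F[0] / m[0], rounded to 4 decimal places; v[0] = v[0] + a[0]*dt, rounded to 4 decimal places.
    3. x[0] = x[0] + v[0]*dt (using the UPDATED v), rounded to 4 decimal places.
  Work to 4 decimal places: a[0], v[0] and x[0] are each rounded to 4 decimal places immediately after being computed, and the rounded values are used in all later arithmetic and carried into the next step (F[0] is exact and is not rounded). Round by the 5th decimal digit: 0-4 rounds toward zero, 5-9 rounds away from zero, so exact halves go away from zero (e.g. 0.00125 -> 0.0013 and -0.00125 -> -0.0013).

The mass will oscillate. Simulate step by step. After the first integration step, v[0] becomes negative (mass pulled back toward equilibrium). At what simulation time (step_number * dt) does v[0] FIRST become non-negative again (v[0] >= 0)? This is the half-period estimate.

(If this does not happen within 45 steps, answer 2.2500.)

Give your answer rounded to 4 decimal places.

Step 0: x=[9.3000] v=[0.0000]
Step 1: x=[9.2973] v=[-0.0550]
Step 2: x=[9.2918] v=[-0.1098]
Step 3: x=[9.2836] v=[-0.1642]
Step 4: x=[9.2727] v=[-0.2179]
Step 5: x=[9.2592] v=[-0.2708]
Step 6: x=[9.2431] v=[-0.3226]
Step 7: x=[9.2244] v=[-0.3731]
Step 8: x=[9.2033] v=[-0.4222]
Step 9: x=[9.1798] v=[-0.4696]
Step 10: x=[9.1540] v=[-0.5152]
Step 11: x=[9.1261] v=[-0.5587]
Step 12: x=[9.0961] v=[-0.6000]
Step 13: x=[9.0642] v=[-0.6390]
Step 14: x=[9.0304] v=[-0.6755]
Step 15: x=[8.9949] v=[-0.7093]
Step 16: x=[8.9579] v=[-0.7403]
Step 17: x=[8.9195] v=[-0.7684]
Step 18: x=[8.8798] v=[-0.7935]
Step 19: x=[8.8390] v=[-0.8155]
Step 20: x=[8.7973] v=[-0.8343]
Step 21: x=[8.7548] v=[-0.8498]
Step 22: x=[8.7117] v=[-0.8620]
Step 23: x=[8.6682] v=[-0.8708]
Step 24: x=[8.6244] v=[-0.8762]
Step 25: x=[8.5805] v=[-0.8781]
Step 26: x=[8.5367] v=[-0.8766]
Step 27: x=[8.4931] v=[-0.8716]
Step 28: x=[8.4499] v=[-0.8632]
Step 29: x=[8.4073] v=[-0.8514]
Step 30: x=[8.3655] v=[-0.8363]
Step 31: x=[8.3246] v=[-0.8179]
Step 32: x=[8.2848] v=[-0.7963]
Step 33: x=[8.2462] v=[-0.7715]
Step 34: x=[8.2090] v=[-0.7437]
Step 35: x=[8.1734] v=[-0.7130]
Step 36: x=[8.1394] v=[-0.6795]
Step 37: x=[8.1072] v=[-0.6433]
Step 38: x=[8.0770] v=[-0.6046]
Step 39: x=[8.0488] v=[-0.5635]
Step 40: x=[8.0228] v=[-0.5202]
Step 41: x=[7.9991] v=[-0.4749]
Step 42: x=[7.9777] v=[-0.4277]
Step 43: x=[7.9588] v=[-0.3788]
Step 44: x=[7.9424] v=[-0.3284]
Step 45: x=[7.9286] v=[-0.2767]
v[0] did not become non-negative within 45 steps; using fallback time=2.2500

Answer: 2.2500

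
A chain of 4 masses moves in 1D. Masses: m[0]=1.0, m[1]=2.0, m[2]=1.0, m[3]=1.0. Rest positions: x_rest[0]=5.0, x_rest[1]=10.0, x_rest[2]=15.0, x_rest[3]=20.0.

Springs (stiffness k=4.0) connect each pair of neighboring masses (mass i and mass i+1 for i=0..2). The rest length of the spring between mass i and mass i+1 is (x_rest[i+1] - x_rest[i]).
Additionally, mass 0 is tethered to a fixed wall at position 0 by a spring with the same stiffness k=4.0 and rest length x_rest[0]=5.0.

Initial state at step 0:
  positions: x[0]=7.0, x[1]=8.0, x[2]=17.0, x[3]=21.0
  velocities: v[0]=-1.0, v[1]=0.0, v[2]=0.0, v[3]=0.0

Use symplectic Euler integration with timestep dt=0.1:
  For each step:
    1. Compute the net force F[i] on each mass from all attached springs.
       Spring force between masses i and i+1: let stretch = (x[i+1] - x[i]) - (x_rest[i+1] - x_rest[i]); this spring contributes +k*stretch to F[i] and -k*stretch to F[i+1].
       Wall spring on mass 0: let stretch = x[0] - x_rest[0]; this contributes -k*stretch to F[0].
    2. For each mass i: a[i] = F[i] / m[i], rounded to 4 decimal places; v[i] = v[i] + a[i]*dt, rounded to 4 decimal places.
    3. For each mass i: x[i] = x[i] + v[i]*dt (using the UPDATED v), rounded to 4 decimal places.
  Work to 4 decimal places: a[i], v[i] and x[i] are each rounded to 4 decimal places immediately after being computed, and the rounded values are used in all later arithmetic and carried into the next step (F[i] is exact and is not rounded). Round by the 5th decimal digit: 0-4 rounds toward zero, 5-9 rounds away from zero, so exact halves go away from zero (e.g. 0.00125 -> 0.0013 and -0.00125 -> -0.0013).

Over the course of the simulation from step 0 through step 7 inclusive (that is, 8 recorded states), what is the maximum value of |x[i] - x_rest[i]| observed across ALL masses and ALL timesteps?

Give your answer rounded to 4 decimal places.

Answer: 2.3435

Derivation:
Step 0: x=[7.0000 8.0000 17.0000 21.0000] v=[-1.0000 0.0000 0.0000 0.0000]
Step 1: x=[6.6600 8.1600 16.8000 21.0400] v=[-3.4000 1.6000 -2.0000 0.4000]
Step 2: x=[6.1136 8.4628 16.4240 21.1104] v=[-5.4640 3.0280 -3.7600 0.7040]
Step 3: x=[5.4166 8.8778 15.9170 21.1933] v=[-6.9698 4.1504 -5.0699 0.8294]
Step 4: x=[4.6414 9.3644 15.3395 21.2652] v=[-7.7520 4.8660 -5.7751 0.7189]
Step 5: x=[3.8695 9.8760 14.7600 21.3001] v=[-7.7194 5.1164 -5.7949 0.3486]
Step 6: x=[3.1830 10.3652 14.2468 21.2734] v=[-6.8646 4.8919 -5.1325 -0.2674]
Step 7: x=[2.6565 10.7884 13.8594 21.1656] v=[-5.2649 4.2318 -3.8745 -1.0780]
Max displacement = 2.3435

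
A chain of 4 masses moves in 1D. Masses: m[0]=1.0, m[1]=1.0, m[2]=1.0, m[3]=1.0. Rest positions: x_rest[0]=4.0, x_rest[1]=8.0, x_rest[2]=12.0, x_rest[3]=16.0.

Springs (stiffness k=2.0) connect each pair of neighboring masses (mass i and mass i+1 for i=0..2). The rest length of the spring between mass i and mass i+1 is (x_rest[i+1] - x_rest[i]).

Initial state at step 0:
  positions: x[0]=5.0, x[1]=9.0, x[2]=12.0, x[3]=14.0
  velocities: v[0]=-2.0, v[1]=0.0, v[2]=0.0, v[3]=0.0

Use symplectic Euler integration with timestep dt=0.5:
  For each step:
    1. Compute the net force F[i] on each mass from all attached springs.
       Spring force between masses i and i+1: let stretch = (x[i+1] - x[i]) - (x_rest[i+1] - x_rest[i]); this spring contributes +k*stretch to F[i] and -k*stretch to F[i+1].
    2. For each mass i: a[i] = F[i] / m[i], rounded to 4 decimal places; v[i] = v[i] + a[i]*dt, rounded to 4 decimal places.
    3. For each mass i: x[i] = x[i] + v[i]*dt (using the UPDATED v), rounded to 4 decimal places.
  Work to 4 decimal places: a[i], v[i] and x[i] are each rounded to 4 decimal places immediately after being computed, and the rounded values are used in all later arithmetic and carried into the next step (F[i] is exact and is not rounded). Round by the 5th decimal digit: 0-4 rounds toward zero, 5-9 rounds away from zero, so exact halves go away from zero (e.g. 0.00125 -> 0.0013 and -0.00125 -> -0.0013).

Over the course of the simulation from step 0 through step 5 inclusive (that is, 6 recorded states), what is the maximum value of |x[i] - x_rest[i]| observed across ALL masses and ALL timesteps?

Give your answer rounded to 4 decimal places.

Step 0: x=[5.0000 9.0000 12.0000 14.0000] v=[-2.0000 0.0000 0.0000 0.0000]
Step 1: x=[4.0000 8.5000 11.5000 15.0000] v=[-2.0000 -1.0000 -1.0000 2.0000]
Step 2: x=[3.2500 7.2500 11.2500 16.2500] v=[-1.5000 -2.5000 -0.5000 2.5000]
Step 3: x=[2.5000 6.0000 11.5000 17.0000] v=[-1.5000 -2.5000 0.5000 1.5000]
Step 4: x=[1.5000 5.7500 11.7500 17.0000] v=[-2.0000 -0.5000 0.5000 0.0000]
Step 5: x=[0.6250 6.3750 11.6250 16.3750] v=[-1.7500 1.2500 -0.2500 -1.2500]
Max displacement = 3.3750

Answer: 3.3750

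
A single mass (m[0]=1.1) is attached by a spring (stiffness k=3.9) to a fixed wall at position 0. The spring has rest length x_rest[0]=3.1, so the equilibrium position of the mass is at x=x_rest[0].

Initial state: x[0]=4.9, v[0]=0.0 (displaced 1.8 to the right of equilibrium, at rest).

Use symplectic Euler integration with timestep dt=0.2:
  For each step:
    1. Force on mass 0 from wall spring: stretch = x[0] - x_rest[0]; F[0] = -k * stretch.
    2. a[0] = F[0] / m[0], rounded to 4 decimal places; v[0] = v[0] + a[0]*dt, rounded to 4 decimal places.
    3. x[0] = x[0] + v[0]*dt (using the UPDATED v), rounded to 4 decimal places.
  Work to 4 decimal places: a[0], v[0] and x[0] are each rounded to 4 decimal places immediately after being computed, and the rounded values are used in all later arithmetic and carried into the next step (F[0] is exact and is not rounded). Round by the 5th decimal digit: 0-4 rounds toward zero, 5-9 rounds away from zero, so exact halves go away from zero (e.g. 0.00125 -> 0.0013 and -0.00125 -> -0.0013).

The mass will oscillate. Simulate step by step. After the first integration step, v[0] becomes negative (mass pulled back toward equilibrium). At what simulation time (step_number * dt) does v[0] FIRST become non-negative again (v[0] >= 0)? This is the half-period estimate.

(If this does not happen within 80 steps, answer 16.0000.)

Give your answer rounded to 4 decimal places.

Answer: 1.8000

Derivation:
Step 0: x=[4.9000] v=[0.0000]
Step 1: x=[4.6447] v=[-1.2764]
Step 2: x=[4.1704] v=[-2.3717]
Step 3: x=[3.5443] v=[-3.1307]
Step 4: x=[2.8552] v=[-3.4457]
Step 5: x=[2.2008] v=[-3.2721]
Step 6: x=[1.6739] v=[-2.6345]
Step 7: x=[1.3492] v=[-1.6233]
Step 8: x=[1.2728] v=[-0.3818]
Step 9: x=[1.4556] v=[0.9139]
First v>=0 after going negative at step 9, time=1.8000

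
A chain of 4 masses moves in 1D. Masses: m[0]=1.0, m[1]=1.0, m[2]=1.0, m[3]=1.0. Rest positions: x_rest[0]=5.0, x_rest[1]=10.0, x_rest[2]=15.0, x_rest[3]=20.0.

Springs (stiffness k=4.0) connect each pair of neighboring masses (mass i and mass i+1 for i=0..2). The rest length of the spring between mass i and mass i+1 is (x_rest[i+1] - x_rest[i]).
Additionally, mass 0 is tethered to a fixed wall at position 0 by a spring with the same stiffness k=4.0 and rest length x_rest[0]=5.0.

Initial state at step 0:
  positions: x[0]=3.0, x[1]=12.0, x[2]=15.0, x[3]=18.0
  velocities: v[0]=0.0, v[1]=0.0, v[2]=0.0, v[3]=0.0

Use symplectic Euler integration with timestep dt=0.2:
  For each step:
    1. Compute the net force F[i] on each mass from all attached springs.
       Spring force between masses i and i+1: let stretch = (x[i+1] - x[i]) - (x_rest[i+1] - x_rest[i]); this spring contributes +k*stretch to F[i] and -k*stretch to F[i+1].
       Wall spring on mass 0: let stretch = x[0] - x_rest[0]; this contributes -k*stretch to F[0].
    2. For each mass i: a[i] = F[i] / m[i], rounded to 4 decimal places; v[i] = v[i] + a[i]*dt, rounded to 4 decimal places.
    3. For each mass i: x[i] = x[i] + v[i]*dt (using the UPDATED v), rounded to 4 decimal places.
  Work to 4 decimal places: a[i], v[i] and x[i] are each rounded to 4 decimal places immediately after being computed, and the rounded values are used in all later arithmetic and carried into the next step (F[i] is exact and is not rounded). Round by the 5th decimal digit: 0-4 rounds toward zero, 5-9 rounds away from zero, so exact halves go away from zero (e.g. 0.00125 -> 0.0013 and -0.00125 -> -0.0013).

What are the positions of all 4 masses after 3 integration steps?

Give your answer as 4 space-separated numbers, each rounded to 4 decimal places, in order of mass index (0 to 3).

Answer: 6.6772 8.3064 14.5863 19.6558

Derivation:
Step 0: x=[3.0000 12.0000 15.0000 18.0000] v=[0.0000 0.0000 0.0000 0.0000]
Step 1: x=[3.9600 11.0400 15.0000 18.3200] v=[4.8000 -4.8000 0.0000 1.6000]
Step 2: x=[5.4192 9.5808 14.8976 18.9088] v=[7.2960 -7.2960 -0.5120 2.9440]
Step 3: x=[6.6772 8.3064 14.5863 19.6558] v=[6.2899 -6.3718 -1.5565 3.7350]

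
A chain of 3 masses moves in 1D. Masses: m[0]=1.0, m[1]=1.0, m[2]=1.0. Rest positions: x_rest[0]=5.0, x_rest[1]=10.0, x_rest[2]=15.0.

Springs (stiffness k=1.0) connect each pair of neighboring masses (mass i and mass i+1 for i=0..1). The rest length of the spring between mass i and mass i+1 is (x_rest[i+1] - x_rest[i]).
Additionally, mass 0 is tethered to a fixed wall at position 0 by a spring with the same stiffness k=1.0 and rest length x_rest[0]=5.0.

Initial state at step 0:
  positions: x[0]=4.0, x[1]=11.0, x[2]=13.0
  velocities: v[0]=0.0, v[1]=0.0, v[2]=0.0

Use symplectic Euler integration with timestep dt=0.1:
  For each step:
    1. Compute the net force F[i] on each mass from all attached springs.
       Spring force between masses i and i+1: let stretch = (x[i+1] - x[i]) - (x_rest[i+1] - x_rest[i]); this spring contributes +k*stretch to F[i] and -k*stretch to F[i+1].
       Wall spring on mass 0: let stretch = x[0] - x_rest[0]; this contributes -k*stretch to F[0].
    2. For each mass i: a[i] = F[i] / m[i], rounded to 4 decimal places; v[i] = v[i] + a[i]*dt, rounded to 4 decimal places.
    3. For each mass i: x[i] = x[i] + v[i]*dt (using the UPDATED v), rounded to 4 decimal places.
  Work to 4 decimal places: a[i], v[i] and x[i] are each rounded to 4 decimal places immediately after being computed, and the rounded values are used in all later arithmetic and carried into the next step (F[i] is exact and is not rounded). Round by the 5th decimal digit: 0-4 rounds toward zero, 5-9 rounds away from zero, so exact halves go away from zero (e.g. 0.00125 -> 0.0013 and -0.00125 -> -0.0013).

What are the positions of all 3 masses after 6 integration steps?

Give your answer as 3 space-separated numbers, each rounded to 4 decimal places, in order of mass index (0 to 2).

Step 0: x=[4.0000 11.0000 13.0000] v=[0.0000 0.0000 0.0000]
Step 1: x=[4.0300 10.9500 13.0300] v=[0.3000 -0.5000 0.3000]
Step 2: x=[4.0889 10.8516 13.0892] v=[0.5890 -0.9840 0.5920]
Step 3: x=[4.1745 10.7080 13.1760] v=[0.8564 -1.4365 0.8682]
Step 4: x=[4.2837 10.5237 13.2881] v=[1.0923 -1.8431 1.1214]
Step 5: x=[4.4125 10.3046 13.4226] v=[1.2879 -2.1907 1.3450]
Step 6: x=[4.5561 10.0578 13.5759] v=[1.4359 -2.4681 1.5332]

Answer: 4.5561 10.0578 13.5759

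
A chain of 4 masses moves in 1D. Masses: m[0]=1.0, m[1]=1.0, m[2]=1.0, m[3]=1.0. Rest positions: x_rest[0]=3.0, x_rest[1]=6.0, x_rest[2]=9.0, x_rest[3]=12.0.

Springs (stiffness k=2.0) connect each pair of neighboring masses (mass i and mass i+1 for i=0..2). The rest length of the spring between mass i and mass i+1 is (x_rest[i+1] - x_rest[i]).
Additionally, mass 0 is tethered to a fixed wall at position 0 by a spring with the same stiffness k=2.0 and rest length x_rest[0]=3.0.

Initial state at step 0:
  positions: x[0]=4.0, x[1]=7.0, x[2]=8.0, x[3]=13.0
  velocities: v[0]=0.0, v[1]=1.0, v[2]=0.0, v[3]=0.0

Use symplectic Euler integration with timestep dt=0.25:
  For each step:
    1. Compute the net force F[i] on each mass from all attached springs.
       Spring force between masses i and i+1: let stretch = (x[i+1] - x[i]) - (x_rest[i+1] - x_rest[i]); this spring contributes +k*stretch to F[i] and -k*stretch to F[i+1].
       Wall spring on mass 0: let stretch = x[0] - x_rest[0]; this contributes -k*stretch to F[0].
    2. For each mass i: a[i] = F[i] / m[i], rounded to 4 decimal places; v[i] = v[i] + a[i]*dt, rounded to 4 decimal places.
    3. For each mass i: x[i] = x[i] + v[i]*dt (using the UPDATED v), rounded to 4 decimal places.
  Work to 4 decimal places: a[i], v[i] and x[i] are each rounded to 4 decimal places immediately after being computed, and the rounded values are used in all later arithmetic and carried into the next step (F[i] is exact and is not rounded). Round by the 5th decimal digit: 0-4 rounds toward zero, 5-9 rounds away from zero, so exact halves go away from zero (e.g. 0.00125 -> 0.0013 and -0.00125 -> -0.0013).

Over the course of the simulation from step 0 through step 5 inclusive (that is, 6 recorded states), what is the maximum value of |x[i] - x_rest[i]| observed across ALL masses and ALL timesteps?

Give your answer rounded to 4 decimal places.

Answer: 2.0657

Derivation:
Step 0: x=[4.0000 7.0000 8.0000 13.0000] v=[0.0000 1.0000 0.0000 0.0000]
Step 1: x=[3.8750 7.0000 8.5000 12.7500] v=[-0.5000 0.0000 2.0000 -1.0000]
Step 2: x=[3.6563 6.7969 9.3438 12.3438] v=[-0.8750 -0.8125 3.3750 -1.6250]
Step 3: x=[3.3731 6.5196 10.2442 11.9376] v=[-1.1329 -1.1094 3.6016 -1.6250]
Step 4: x=[3.0616 6.3145 10.8907 11.6947] v=[-1.2462 -0.8204 2.5860 -0.9717]
Step 5: x=[2.7740 6.2748 11.0657 11.7263] v=[-1.1506 -0.1588 0.6999 0.1263]
Max displacement = 2.0657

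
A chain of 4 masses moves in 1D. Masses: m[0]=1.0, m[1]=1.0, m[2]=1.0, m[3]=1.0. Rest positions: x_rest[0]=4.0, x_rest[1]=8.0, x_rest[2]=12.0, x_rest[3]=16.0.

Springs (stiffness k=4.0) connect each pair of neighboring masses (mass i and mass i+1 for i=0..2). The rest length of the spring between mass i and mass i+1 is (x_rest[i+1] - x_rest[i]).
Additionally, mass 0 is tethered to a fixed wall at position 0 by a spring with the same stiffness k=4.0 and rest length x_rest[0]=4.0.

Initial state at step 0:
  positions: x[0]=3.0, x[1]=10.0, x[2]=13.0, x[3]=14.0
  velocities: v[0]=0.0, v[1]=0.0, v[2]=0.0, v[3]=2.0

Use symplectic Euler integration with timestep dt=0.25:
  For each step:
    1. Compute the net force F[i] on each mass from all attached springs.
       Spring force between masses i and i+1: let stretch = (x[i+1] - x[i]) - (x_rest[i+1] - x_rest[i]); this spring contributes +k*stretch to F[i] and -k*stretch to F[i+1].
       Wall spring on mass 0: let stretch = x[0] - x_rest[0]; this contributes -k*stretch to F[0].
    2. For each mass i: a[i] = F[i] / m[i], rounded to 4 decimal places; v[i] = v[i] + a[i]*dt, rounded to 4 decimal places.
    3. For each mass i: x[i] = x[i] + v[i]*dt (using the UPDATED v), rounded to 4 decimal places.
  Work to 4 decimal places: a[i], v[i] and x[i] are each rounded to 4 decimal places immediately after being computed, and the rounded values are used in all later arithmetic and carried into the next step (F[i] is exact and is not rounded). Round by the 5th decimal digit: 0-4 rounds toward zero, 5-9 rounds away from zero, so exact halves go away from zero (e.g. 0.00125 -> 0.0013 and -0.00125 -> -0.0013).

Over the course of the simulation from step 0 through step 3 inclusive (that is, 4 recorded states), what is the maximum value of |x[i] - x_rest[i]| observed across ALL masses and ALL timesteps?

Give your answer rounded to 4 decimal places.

Answer: 2.1250

Derivation:
Step 0: x=[3.0000 10.0000 13.0000 14.0000] v=[0.0000 0.0000 0.0000 2.0000]
Step 1: x=[4.0000 9.0000 12.5000 15.2500] v=[4.0000 -4.0000 -2.0000 5.0000]
Step 2: x=[5.2500 7.6250 11.8125 16.8125] v=[5.0000 -5.5000 -2.7500 6.2500]
Step 3: x=[5.7813 6.7031 11.3281 18.1250] v=[2.1250 -3.6875 -1.9375 5.2500]
Max displacement = 2.1250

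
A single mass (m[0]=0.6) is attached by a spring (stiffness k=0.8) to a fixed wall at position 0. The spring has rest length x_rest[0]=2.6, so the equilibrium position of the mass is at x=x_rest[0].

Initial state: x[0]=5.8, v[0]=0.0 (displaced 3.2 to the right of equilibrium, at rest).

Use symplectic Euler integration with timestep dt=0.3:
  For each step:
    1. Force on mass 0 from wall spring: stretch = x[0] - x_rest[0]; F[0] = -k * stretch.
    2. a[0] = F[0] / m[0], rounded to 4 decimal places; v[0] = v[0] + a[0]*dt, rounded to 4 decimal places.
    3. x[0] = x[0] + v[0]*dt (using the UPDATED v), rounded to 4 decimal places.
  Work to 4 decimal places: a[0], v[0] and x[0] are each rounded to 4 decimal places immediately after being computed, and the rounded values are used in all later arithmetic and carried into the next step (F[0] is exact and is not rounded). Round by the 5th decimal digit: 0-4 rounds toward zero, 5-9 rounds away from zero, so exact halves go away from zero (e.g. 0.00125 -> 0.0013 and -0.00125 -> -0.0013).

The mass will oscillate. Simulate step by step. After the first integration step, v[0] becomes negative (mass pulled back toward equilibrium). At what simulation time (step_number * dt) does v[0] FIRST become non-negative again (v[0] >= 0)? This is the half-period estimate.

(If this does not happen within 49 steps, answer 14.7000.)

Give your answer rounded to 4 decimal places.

Answer: 3.0000

Derivation:
Step 0: x=[5.8000] v=[0.0000]
Step 1: x=[5.4160] v=[-1.2800]
Step 2: x=[4.6941] v=[-2.4064]
Step 3: x=[3.7209] v=[-3.2440]
Step 4: x=[2.6132] v=[-3.6924]
Step 5: x=[1.5039] v=[-3.6977]
Step 6: x=[0.5261] v=[-3.2593]
Step 7: x=[-0.2028] v=[-2.4297]
Step 8: x=[-0.5954] v=[-1.3086]
Step 9: x=[-0.6046] v=[-0.0305]
Step 10: x=[-0.2292] v=[1.2513]
First v>=0 after going negative at step 10, time=3.0000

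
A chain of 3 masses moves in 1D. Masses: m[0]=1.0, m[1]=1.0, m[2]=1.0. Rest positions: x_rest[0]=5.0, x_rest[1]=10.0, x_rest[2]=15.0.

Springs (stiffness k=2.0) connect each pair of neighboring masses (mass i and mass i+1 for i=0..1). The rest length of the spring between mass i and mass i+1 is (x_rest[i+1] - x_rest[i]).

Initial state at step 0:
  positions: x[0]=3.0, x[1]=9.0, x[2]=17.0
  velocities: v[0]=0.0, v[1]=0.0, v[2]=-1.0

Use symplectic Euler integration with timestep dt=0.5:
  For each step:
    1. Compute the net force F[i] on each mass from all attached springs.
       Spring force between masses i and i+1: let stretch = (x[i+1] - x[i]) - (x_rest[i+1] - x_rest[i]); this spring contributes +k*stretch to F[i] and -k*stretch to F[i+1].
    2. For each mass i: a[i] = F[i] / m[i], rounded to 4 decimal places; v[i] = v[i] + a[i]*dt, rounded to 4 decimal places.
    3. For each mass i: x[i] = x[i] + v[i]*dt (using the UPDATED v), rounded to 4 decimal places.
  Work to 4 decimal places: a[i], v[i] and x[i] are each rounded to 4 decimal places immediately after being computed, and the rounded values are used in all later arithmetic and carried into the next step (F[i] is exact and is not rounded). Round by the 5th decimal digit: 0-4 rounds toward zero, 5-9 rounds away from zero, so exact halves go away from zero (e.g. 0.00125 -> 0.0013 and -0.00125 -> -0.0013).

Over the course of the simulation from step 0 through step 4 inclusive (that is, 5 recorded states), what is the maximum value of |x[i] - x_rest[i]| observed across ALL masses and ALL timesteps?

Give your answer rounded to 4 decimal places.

Answer: 2.8750

Derivation:
Step 0: x=[3.0000 9.0000 17.0000] v=[0.0000 0.0000 -1.0000]
Step 1: x=[3.5000 10.0000 15.0000] v=[1.0000 2.0000 -4.0000]
Step 2: x=[4.7500 10.2500 13.0000] v=[2.5000 0.5000 -4.0000]
Step 3: x=[6.2500 9.1250 12.1250] v=[3.0000 -2.2500 -1.7500]
Step 4: x=[6.6875 8.0625 12.2500] v=[0.8750 -2.1250 0.2500]
Max displacement = 2.8750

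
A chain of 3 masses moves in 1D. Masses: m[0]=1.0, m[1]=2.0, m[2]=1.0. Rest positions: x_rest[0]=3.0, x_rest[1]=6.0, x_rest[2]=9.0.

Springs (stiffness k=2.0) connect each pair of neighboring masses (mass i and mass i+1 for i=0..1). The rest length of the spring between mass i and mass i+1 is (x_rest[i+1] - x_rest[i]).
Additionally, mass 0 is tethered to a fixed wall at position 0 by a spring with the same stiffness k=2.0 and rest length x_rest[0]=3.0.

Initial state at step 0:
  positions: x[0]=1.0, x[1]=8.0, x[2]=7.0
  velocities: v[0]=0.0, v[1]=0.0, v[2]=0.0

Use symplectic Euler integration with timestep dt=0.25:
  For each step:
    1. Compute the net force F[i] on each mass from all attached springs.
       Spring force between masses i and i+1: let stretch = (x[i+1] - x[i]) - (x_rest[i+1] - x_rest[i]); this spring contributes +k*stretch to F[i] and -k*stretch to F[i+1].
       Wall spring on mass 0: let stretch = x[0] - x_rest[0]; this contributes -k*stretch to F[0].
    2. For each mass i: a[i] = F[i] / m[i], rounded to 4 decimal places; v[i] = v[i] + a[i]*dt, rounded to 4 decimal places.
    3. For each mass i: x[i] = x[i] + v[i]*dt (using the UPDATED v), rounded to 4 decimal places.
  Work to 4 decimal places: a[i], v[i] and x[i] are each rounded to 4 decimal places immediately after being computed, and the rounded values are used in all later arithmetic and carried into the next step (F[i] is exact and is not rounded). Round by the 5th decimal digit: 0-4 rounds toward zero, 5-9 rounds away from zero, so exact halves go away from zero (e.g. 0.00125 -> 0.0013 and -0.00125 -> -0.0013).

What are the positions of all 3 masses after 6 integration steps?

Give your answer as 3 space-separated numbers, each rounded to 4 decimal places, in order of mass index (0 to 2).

Step 0: x=[1.0000 8.0000 7.0000] v=[0.0000 0.0000 0.0000]
Step 1: x=[1.7500 7.5000 7.5000] v=[3.0000 -2.0000 2.0000]
Step 2: x=[3.0000 6.6406 8.3750] v=[5.0000 -3.4375 3.5000]
Step 3: x=[4.3301 5.6621 9.4082] v=[5.3203 -3.9141 4.1328]
Step 4: x=[5.2854 4.8345 10.3482] v=[3.8213 -3.3106 3.7598]
Step 5: x=[5.5237 4.3796 10.9740] v=[0.9532 -1.8195 2.5030]
Step 6: x=[4.9285 4.4084 11.1505] v=[-2.3807 0.1151 0.7058]

Answer: 4.9285 4.4084 11.1505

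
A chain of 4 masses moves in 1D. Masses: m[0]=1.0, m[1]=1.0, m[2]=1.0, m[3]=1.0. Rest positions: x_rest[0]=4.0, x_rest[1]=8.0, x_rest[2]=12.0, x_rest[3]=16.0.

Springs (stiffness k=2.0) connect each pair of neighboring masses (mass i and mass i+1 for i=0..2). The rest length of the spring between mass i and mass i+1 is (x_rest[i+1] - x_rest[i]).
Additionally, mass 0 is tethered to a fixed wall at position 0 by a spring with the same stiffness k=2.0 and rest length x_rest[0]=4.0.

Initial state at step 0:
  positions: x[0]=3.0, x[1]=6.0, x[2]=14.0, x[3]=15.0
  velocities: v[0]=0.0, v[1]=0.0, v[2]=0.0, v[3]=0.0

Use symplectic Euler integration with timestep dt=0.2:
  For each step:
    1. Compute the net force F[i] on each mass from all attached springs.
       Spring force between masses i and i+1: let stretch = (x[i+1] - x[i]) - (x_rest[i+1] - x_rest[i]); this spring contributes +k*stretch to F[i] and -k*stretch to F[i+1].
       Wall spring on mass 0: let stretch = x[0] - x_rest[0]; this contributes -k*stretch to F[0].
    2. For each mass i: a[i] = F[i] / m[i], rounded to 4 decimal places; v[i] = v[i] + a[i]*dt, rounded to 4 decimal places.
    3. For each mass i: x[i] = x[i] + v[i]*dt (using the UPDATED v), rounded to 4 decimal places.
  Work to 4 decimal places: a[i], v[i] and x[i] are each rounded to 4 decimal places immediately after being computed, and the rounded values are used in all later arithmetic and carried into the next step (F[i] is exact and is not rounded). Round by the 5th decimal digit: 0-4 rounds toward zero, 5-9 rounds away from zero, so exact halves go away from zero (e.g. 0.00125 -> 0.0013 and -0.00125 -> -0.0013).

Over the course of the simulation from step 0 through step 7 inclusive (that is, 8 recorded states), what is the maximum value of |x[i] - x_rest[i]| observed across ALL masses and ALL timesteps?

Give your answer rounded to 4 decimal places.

Answer: 2.5523

Derivation:
Step 0: x=[3.0000 6.0000 14.0000 15.0000] v=[0.0000 0.0000 0.0000 0.0000]
Step 1: x=[3.0000 6.4000 13.4400 15.2400] v=[0.0000 2.0000 -2.8000 1.2000]
Step 2: x=[3.0320 7.0912 12.4608 15.6560] v=[0.1600 3.4560 -4.8960 2.0800]
Step 3: x=[3.1462 7.8872 11.3076 16.1364] v=[0.5709 3.9802 -5.7658 2.4019]
Step 4: x=[3.3880 8.5776 10.2671 16.5505] v=[1.2088 3.4520 -5.2024 2.0704]
Step 5: x=[3.7739 8.9880 9.5941 16.7819] v=[1.9294 2.0520 -3.3648 1.1570]
Step 6: x=[4.2750 9.0298 9.4477 16.7583] v=[2.5055 0.2088 -0.7321 -0.1181]
Step 7: x=[4.8145 8.7246 9.8527 16.4698] v=[2.6974 -1.5260 2.0250 -1.4423]
Max displacement = 2.5523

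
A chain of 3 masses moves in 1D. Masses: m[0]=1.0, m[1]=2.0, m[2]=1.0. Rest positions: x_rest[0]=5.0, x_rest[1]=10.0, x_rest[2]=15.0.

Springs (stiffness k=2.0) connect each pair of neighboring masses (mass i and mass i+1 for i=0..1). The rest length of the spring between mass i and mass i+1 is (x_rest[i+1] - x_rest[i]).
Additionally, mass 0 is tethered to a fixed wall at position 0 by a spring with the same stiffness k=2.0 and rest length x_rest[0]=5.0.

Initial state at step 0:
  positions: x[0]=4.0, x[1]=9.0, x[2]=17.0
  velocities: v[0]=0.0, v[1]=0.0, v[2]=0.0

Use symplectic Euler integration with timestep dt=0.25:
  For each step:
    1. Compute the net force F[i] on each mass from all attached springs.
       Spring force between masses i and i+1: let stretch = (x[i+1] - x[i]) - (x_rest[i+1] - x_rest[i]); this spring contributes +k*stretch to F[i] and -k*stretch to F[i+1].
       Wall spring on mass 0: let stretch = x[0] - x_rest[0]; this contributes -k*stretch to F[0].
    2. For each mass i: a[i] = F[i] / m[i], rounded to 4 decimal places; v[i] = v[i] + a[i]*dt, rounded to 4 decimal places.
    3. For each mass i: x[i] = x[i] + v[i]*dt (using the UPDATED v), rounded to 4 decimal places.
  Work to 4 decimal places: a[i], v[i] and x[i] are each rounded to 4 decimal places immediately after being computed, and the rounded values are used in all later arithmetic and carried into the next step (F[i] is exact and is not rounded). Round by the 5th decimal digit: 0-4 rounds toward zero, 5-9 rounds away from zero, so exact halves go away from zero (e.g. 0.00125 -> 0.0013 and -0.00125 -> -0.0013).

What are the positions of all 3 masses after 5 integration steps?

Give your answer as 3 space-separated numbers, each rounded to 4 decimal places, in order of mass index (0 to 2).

Step 0: x=[4.0000 9.0000 17.0000] v=[0.0000 0.0000 0.0000]
Step 1: x=[4.1250 9.1875 16.6250] v=[0.5000 0.7500 -1.5000]
Step 2: x=[4.3672 9.5235 15.9453] v=[0.9688 1.3438 -2.7188]
Step 3: x=[4.7081 9.9386 15.0879] v=[1.3634 1.6602 -3.4297]
Step 4: x=[5.1143 10.3486 14.2118] v=[1.6246 1.6399 -3.5044]
Step 5: x=[5.5355 10.6729 13.4778] v=[1.6846 1.2971 -2.9360]

Answer: 5.5355 10.6729 13.4778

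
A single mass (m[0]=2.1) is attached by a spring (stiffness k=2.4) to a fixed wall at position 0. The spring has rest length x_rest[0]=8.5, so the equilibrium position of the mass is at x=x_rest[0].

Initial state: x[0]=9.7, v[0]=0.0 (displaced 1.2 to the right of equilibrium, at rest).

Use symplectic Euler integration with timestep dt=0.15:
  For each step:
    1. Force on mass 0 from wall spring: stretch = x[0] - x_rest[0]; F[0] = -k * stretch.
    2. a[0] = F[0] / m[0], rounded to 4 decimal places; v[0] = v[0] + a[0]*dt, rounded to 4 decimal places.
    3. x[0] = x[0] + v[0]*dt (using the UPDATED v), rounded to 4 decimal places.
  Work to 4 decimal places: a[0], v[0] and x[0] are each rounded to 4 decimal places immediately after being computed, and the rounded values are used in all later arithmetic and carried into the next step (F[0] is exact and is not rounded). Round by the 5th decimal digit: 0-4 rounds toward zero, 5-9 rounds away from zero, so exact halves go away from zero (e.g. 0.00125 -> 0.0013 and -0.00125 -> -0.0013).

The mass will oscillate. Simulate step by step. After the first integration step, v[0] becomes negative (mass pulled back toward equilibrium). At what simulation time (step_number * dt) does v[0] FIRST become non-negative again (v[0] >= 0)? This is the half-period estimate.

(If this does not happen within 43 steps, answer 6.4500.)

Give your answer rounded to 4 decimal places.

Step 0: x=[9.7000] v=[0.0000]
Step 1: x=[9.6691] v=[-0.2057]
Step 2: x=[9.6082] v=[-0.4061]
Step 3: x=[9.5188] v=[-0.5961]
Step 4: x=[9.4032] v=[-0.7707]
Step 5: x=[9.2644] v=[-0.9255]
Step 6: x=[9.1059] v=[-1.0565]
Step 7: x=[8.9318] v=[-1.1604]
Step 8: x=[8.7466] v=[-1.2344]
Step 9: x=[8.5551] v=[-1.2767]
Step 10: x=[8.3622] v=[-1.2862]
Step 11: x=[8.1728] v=[-1.2626]
Step 12: x=[7.9918] v=[-1.2065]
Step 13: x=[7.8239] v=[-1.1194]
Step 14: x=[7.6734] v=[-1.0035]
Step 15: x=[7.5441] v=[-0.8618]
Step 16: x=[7.4394] v=[-0.6979]
Step 17: x=[7.3620] v=[-0.5161]
Step 18: x=[7.3139] v=[-0.3210]
Step 19: x=[7.2962] v=[-0.1177]
Step 20: x=[7.3095] v=[0.0887]
First v>=0 after going negative at step 20, time=3.0000

Answer: 3.0000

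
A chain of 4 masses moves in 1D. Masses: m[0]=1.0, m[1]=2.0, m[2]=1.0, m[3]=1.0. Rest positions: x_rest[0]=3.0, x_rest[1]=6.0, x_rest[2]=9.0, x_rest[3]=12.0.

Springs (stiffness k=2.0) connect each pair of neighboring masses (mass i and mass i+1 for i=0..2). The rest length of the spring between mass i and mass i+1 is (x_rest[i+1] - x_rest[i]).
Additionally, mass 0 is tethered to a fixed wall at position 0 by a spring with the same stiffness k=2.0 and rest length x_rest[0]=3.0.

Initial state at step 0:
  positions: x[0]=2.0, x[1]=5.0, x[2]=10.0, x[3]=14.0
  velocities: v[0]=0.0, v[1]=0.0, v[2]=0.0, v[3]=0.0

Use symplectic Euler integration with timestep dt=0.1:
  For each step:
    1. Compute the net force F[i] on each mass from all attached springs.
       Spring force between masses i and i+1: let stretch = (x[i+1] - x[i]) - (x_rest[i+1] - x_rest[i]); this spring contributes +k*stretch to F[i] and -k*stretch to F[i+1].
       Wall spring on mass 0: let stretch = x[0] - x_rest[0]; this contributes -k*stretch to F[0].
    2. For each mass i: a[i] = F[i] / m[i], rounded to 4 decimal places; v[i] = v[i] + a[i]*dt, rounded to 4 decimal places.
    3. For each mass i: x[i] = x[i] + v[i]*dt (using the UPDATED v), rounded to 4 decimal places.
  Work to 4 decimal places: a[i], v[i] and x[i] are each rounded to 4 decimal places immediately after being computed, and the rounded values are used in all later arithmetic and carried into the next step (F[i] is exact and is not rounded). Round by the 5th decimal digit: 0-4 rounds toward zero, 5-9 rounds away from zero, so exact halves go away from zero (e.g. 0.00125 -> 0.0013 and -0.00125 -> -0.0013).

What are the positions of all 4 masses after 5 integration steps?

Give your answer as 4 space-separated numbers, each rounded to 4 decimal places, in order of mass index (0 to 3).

Answer: 2.2863 5.2864 9.7270 13.7004

Derivation:
Step 0: x=[2.0000 5.0000 10.0000 14.0000] v=[0.0000 0.0000 0.0000 0.0000]
Step 1: x=[2.0200 5.0200 9.9800 13.9800] v=[0.2000 0.2000 -0.2000 -0.2000]
Step 2: x=[2.0596 5.0596 9.9408 13.9400] v=[0.3960 0.3960 -0.3920 -0.4000]
Step 3: x=[2.1180 5.1180 9.8840 13.8800] v=[0.5841 0.5841 -0.5684 -0.5998]
Step 4: x=[2.1941 5.1941 9.8118 13.8001] v=[0.7605 0.7607 -0.7224 -0.7990]
Step 5: x=[2.2863 5.2864 9.7270 13.7004] v=[0.9217 0.9225 -0.8483 -0.9967]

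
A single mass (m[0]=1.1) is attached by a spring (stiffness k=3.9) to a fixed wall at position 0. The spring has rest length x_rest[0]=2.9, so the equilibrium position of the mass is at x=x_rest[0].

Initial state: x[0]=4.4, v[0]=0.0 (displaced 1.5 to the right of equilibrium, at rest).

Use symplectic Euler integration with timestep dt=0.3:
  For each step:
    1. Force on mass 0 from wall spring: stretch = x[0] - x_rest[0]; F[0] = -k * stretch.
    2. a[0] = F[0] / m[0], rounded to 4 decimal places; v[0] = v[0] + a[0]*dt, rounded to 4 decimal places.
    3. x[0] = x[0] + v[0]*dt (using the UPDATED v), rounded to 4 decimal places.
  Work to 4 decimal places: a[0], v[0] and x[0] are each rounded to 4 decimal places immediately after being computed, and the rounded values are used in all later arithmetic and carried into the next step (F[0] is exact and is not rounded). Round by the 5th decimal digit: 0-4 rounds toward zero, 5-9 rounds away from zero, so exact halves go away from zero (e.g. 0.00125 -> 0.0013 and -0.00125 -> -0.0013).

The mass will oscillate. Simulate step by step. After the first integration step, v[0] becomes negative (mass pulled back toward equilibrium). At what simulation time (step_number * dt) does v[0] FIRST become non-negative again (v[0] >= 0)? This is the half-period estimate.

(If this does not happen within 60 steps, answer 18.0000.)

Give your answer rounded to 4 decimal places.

Answer: 1.8000

Derivation:
Step 0: x=[4.4000] v=[0.0000]
Step 1: x=[3.9214] v=[-1.5955]
Step 2: x=[3.1168] v=[-2.6819]
Step 3: x=[2.2431] v=[-2.9125]
Step 4: x=[1.5790] v=[-2.2138]
Step 5: x=[1.3364] v=[-0.8088]
Step 6: x=[1.5927] v=[0.8543]
First v>=0 after going negative at step 6, time=1.8000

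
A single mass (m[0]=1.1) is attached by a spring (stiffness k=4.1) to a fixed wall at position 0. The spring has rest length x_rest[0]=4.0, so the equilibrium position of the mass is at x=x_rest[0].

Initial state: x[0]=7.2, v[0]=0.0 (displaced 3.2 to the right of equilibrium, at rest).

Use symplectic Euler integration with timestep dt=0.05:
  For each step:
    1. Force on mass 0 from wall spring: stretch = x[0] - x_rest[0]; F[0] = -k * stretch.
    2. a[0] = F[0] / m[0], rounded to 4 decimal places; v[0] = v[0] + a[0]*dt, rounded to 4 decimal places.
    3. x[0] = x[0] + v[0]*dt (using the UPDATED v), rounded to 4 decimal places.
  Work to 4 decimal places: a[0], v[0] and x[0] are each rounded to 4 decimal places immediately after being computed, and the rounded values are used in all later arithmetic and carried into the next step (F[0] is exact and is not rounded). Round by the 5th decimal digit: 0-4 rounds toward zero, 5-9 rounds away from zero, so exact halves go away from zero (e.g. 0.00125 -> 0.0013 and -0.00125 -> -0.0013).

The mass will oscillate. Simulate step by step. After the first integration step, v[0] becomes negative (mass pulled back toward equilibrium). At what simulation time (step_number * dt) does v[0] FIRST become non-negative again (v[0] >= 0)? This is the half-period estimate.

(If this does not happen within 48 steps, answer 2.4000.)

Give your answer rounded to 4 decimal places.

Step 0: x=[7.2000] v=[0.0000]
Step 1: x=[7.1702] v=[-0.5964]
Step 2: x=[7.1108] v=[-1.1872]
Step 3: x=[7.0225] v=[-1.7669]
Step 4: x=[6.9060] v=[-2.3302]
Step 5: x=[6.7624] v=[-2.8718]
Step 6: x=[6.5931] v=[-3.3866]
Step 7: x=[6.3996] v=[-3.8699]
Step 8: x=[6.1837] v=[-4.3171]
Step 9: x=[5.9475] v=[-4.7241]
Step 10: x=[5.6932] v=[-5.0870]
Step 11: x=[5.4231] v=[-5.4026]
Step 12: x=[5.1397] v=[-5.6678]
Step 13: x=[4.8457] v=[-5.8802]
Step 14: x=[4.5438] v=[-6.0378]
Step 15: x=[4.2368] v=[-6.1391]
Step 16: x=[3.9276] v=[-6.1832]
Step 17: x=[3.6191] v=[-6.1697]
Step 18: x=[3.3142] v=[-6.0987]
Step 19: x=[3.0157] v=[-5.9709]
Step 20: x=[2.7263] v=[-5.7875]
Step 21: x=[2.4488] v=[-5.5501]
Step 22: x=[2.1858] v=[-5.2610]
Step 23: x=[1.9397] v=[-4.9229]
Step 24: x=[1.7128] v=[-4.5389]
Step 25: x=[1.5072] v=[-4.1127]
Step 26: x=[1.3248] v=[-3.6481]
Step 27: x=[1.1673] v=[-3.1495]
Step 28: x=[1.0362] v=[-2.6216]
Step 29: x=[0.9327] v=[-2.0693]
Step 30: x=[0.8578] v=[-1.4977]
Step 31: x=[0.8122] v=[-0.9121]
Step 32: x=[0.7963] v=[-0.3180]
Step 33: x=[0.8103] v=[0.2791]
First v>=0 after going negative at step 33, time=1.6500

Answer: 1.6500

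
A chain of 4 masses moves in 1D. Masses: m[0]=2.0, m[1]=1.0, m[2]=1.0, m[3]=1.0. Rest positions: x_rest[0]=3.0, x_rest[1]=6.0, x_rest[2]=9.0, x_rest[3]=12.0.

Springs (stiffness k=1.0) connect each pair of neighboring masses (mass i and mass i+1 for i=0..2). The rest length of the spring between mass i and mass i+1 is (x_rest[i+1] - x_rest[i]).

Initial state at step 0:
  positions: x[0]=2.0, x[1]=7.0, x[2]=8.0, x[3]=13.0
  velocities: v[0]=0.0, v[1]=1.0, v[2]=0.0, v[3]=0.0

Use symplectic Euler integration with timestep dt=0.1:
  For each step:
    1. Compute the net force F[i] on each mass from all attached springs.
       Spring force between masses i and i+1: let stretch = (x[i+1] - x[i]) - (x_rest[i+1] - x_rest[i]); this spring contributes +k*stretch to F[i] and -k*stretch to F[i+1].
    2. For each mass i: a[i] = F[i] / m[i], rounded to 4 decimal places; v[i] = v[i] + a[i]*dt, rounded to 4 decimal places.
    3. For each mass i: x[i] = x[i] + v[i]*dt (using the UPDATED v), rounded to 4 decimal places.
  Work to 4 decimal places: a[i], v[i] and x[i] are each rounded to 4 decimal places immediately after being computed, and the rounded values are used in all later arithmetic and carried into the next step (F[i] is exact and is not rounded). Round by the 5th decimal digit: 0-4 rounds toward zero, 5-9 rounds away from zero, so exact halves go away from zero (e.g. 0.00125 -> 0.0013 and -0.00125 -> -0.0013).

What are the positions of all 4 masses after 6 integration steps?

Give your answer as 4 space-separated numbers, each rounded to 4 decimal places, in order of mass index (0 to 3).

Answer: 2.2101 6.7805 8.7787 12.6208

Derivation:
Step 0: x=[2.0000 7.0000 8.0000 13.0000] v=[0.0000 1.0000 0.0000 0.0000]
Step 1: x=[2.0100 7.0600 8.0400 12.9800] v=[0.1000 0.6000 0.4000 -0.2000]
Step 2: x=[2.0303 7.0793 8.1196 12.9406] v=[0.2025 0.1930 0.7960 -0.3940]
Step 3: x=[2.0608 7.0585 8.2370 12.8830] v=[0.3050 -0.2079 1.1741 -0.5761]
Step 4: x=[2.1013 6.9995 8.3891 12.8089] v=[0.4049 -0.5898 1.5209 -0.7407]
Step 5: x=[2.1513 6.9054 8.5715 12.7206] v=[0.4998 -0.9407 1.8239 -0.8827]
Step 6: x=[2.2101 6.7805 8.7787 12.6208] v=[0.5875 -1.2495 2.0722 -0.9976]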